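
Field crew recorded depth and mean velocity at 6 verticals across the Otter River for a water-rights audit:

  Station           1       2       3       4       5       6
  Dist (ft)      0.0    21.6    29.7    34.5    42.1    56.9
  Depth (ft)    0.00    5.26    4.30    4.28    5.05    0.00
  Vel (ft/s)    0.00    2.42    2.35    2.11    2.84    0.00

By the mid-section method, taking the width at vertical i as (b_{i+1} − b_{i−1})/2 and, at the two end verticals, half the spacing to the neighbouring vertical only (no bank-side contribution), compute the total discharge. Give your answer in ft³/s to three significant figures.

w_2 = (29.7 − 0.0)/2 = 14.85 ft; q_2 = 2.42 × 5.26 × 14.85 = 189.0 ft³/s
w_3 = (34.5 − 21.6)/2 = 6.45 ft; q_3 = 2.35 × 4.30 × 6.45 = 65.18 ft³/s
w_4 = (42.1 − 29.7)/2 = 6.2 ft; q_4 = 2.11 × 4.28 × 6.2 = 55.99 ft³/s
w_5 = (56.9 − 34.5)/2 = 11.2 ft; q_5 = 2.84 × 5.05 × 11.2 = 160.6 ft³/s
Stations 1, 6 contribute zero (depth or velocity is 0).
Q = Σ qᵢ = 470.8 ft³/s

471 ft³/s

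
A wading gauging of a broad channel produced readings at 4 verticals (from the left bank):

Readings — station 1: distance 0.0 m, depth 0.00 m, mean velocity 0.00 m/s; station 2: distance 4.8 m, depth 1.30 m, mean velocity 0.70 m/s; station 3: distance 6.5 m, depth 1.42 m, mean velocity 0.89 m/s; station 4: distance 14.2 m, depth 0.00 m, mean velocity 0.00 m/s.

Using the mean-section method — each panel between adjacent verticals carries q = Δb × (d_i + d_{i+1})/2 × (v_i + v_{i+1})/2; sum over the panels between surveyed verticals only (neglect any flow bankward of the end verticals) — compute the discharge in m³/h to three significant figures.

Panel 1-2: Δb = 4.8 m, d̄ = (0.00+1.30)/2 = 0.65, v̄ = (0.00+0.70)/2 = 0.35 → q = 4.8×0.65×0.35 = 1.092 m³/s
Panel 2-3: Δb = 1.7 m, d̄ = (1.30+1.42)/2 = 1.36, v̄ = (0.70+0.89)/2 = 0.795 → q = 1.7×1.36×0.795 = 1.838 m³/s
Panel 3-4: Δb = 7.7 m, d̄ = (1.42+0.00)/2 = 0.71, v̄ = (0.89+0.00)/2 = 0.445 → q = 7.7×0.71×0.445 = 2.433 m³/s
Q = Σ q = 5.363 m³/s
= 5.363 × 3600 = 19310 m³/h

19300 m³/h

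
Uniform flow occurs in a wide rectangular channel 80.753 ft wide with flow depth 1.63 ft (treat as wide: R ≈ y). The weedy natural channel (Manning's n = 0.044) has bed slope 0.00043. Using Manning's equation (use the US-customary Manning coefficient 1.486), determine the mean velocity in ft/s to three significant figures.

0.970 ft/s

A = b·y = 80.753 × 1.63 = 131.6 ft²
Wide channel: R ≈ y = 1.63 ft
Q = (1.486/n)·A·R^(2/3)·S^(1/2) = (1.486/0.044) × 131.6 × 1.630^(2/3) × 0.00043^(1/2) = 127.7 ft³/s
V = Q/A = 127.7/131.6 = 0.9700 ft/s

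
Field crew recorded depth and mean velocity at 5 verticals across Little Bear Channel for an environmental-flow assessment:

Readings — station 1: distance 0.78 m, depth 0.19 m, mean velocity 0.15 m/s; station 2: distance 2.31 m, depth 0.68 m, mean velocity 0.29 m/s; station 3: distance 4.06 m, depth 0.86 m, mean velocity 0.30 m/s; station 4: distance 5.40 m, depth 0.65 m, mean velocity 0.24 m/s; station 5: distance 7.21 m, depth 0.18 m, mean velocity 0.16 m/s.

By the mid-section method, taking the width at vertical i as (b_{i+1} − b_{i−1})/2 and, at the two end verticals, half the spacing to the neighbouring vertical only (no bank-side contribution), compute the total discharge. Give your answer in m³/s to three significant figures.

w_1 = (2.31 − 0.78)/2 = 0.765 m; q_1 = 0.15 × 0.19 × 0.765 = 0.02180 m³/s
w_2 = (4.06 − 0.78)/2 = 1.64 m; q_2 = 0.29 × 0.68 × 1.64 = 0.3234 m³/s
w_3 = (5.40 − 2.31)/2 = 1.545 m; q_3 = 0.30 × 0.86 × 1.545 = 0.3986 m³/s
w_4 = (7.21 − 4.06)/2 = 1.575 m; q_4 = 0.24 × 0.65 × 1.575 = 0.2457 m³/s
w_5 = (7.21 − 5.40)/2 = 0.905 m; q_5 = 0.16 × 0.18 × 0.905 = 0.02606 m³/s
Q = Σ qᵢ = 1.016 m³/s

1.02 m³/s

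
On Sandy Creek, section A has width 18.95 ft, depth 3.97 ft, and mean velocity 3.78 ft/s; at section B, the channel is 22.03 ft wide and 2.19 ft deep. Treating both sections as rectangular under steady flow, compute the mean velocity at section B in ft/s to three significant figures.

Q = A₁V₁ = (18.95×3.97) × 3.78 = 284.4 ft³/s
A₂ = 22.03 × 2.19 = 48.25 ft²
V₂ = Q/A₂ = 284.4/48.25 = 5.894 ft/s

5.89 ft/s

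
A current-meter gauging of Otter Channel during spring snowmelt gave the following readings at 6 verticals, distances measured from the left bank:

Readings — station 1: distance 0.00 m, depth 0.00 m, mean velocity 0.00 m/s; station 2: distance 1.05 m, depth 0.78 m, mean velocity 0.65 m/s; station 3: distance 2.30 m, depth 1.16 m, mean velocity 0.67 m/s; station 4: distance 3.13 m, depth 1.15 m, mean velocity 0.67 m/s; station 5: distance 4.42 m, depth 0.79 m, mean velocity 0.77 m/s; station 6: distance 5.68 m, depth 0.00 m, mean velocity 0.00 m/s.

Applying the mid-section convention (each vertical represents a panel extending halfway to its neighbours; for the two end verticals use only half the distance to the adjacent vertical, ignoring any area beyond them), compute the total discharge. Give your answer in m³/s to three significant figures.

2.98 m³/s

w_2 = (2.30 − 0.00)/2 = 1.15 m; q_2 = 0.65 × 0.78 × 1.15 = 0.5831 m³/s
w_3 = (3.13 − 1.05)/2 = 1.04 m; q_3 = 0.67 × 1.16 × 1.04 = 0.8083 m³/s
w_4 = (4.42 − 2.30)/2 = 1.06 m; q_4 = 0.67 × 1.15 × 1.06 = 0.8167 m³/s
w_5 = (5.68 − 3.13)/2 = 1.275 m; q_5 = 0.77 × 0.79 × 1.275 = 0.7756 m³/s
Stations 1, 6 contribute zero (depth or velocity is 0).
Q = Σ qᵢ = 2.984 m³/s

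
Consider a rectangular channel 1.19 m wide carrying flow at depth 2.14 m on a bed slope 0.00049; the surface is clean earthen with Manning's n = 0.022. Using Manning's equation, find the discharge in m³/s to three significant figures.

1.54 m³/s

A = b·y = 1.19 × 2.14 = 2.547 m²
P = b + 2y = 1.19 + 2×2.14 = 5.470 m
R = A/P = 2.547/5.470 = 0.4656 m
Q = (1/n)·A·R^(2/3)·S^(1/2) = (1/0.022) × 2.547 × 0.4656^(2/3) × 0.00049^(1/2) = 1.539 m³/s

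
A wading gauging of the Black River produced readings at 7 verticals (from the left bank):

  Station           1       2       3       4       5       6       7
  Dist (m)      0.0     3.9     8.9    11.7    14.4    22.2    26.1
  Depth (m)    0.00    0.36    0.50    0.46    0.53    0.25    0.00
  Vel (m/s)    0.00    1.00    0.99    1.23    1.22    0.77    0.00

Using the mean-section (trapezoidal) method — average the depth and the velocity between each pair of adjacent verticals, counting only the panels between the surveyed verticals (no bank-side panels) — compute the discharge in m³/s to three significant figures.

8.83 m³/s

Panel 1-2: Δb = 3.9 m, d̄ = (0.00+0.36)/2 = 0.18, v̄ = (0.00+1.00)/2 = 0.5 → q = 3.9×0.18×0.5 = 0.3510 m³/s
Panel 2-3: Δb = 5 m, d̄ = (0.36+0.50)/2 = 0.43, v̄ = (1.00+0.99)/2 = 0.995 → q = 5×0.43×0.995 = 2.139 m³/s
Panel 3-4: Δb = 2.8 m, d̄ = (0.50+0.46)/2 = 0.48, v̄ = (0.99+1.23)/2 = 1.11 → q = 2.8×0.48×1.11 = 1.492 m³/s
Panel 4-5: Δb = 2.7 m, d̄ = (0.46+0.53)/2 = 0.495, v̄ = (1.23+1.22)/2 = 1.225 → q = 2.7×0.495×1.225 = 1.637 m³/s
Panel 5-6: Δb = 7.8 m, d̄ = (0.53+0.25)/2 = 0.39, v̄ = (1.22+0.77)/2 = 0.995 → q = 7.8×0.39×0.995 = 3.027 m³/s
Panel 6-7: Δb = 3.9 m, d̄ = (0.25+0.00)/2 = 0.125, v̄ = (0.77+0.00)/2 = 0.385 → q = 3.9×0.125×0.385 = 0.1877 m³/s
Q = Σ q = 8.834 m³/s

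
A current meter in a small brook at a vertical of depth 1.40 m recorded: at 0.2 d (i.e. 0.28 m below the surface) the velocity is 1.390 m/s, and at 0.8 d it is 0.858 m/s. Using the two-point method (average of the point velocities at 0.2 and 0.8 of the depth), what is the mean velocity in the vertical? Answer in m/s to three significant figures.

v̄ = (1.390 + 0.858) / 2 = 1.124 m/s

1.12 m/s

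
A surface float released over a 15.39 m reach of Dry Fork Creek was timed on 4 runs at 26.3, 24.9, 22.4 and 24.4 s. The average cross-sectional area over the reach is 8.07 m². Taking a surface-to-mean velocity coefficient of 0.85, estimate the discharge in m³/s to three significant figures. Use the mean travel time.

4.31 m³/s

t̄ = (26.3 + 24.9 + 22.4 + 24.4) / 4 = 24.5 s
v_surface = L / t̄ = 15.39 / 24.5 = 0.6282 m/s
v_mean = 0.85 × 0.6282 = 0.5339 m/s
Q = A × v_mean = 8.07 × 0.5339 = 4.309 m³/s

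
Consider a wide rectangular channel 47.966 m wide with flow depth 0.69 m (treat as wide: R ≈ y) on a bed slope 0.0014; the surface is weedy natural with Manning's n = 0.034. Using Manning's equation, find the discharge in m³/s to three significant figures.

A = b·y = 47.966 × 0.69 = 33.10 m²
Wide channel: R ≈ y = 0.69 m
Q = (1/n)·A·R^(2/3)·S^(1/2) = (1/0.034) × 33.10 × 0.6900^(2/3) × 0.0014^(1/2) = 28.44 m³/s

28.4 m³/s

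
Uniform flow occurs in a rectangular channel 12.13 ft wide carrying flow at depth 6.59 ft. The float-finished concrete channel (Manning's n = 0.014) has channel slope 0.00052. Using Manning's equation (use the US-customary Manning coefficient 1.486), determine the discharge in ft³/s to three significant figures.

416 ft³/s

A = b·y = 12.13 × 6.59 = 79.94 ft²
P = b + 2y = 12.13 + 2×6.59 = 25.31 ft
R = A/P = 79.94/25.31 = 3.158 ft
Q = (1.486/n)·A·R^(2/3)·S^(1/2) = (1.486/0.014) × 79.94 × 3.158^(2/3) × 0.00052^(1/2) = 416.5 ft³/s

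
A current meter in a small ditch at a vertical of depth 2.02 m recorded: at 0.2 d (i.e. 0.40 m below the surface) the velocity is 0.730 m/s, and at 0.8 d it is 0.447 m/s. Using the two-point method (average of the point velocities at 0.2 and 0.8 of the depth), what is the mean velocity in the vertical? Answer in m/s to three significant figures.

0.589 m/s

v̄ = (0.730 + 0.447) / 2 = 0.5885 m/s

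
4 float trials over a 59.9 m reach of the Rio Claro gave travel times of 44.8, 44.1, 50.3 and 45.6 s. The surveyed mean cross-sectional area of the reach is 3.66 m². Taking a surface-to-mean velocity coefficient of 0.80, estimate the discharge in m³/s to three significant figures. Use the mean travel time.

t̄ = (44.8 + 44.1 + 50.3 + 45.6) / 4 = 46.2 s
v_surface = L / t̄ = 59.9 / 46.2 = 1.297 m/s
v_mean = 0.80 × 1.297 = 1.037 m/s
Q = A × v_mean = 3.66 × 1.037 = 3.796 m³/s

3.80 m³/s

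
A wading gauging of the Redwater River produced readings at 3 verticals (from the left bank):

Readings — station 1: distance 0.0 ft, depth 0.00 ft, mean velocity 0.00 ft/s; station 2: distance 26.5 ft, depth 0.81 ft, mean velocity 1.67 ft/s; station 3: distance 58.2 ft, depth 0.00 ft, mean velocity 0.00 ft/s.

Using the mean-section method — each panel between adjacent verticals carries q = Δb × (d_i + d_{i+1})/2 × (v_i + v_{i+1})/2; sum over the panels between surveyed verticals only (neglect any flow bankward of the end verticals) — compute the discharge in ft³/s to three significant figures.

Panel 1-2: Δb = 26.5 ft, d̄ = (0.00+0.81)/2 = 0.405, v̄ = (0.00+1.67)/2 = 0.835 → q = 26.5×0.405×0.835 = 8.962 ft³/s
Panel 2-3: Δb = 31.7 ft, d̄ = (0.81+0.00)/2 = 0.405, v̄ = (1.67+0.00)/2 = 0.835 → q = 31.7×0.405×0.835 = 10.72 ft³/s
Q = Σ q = 19.68 ft³/s

19.7 ft³/s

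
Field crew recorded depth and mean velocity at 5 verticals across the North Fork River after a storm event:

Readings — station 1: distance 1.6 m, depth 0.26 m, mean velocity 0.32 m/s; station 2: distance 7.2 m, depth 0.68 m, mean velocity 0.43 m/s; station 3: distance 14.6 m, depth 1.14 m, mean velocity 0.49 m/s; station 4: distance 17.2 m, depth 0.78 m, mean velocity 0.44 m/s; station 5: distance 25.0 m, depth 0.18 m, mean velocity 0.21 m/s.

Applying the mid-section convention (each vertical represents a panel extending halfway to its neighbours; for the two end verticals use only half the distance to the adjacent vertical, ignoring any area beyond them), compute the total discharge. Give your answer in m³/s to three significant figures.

w_1 = (7.2 − 1.6)/2 = 2.8 m; q_1 = 0.32 × 0.26 × 2.8 = 0.2330 m³/s
w_2 = (14.6 − 1.6)/2 = 6.5 m; q_2 = 0.43 × 0.68 × 6.5 = 1.901 m³/s
w_3 = (17.2 − 7.2)/2 = 5 m; q_3 = 0.49 × 1.14 × 5 = 2.793 m³/s
w_4 = (25.0 − 14.6)/2 = 5.2 m; q_4 = 0.44 × 0.78 × 5.2 = 1.785 m³/s
w_5 = (25.0 − 17.2)/2 = 3.9 m; q_5 = 0.21 × 0.18 × 3.9 = 0.1474 m³/s
Q = Σ qᵢ = 6.859 m³/s

6.86 m³/s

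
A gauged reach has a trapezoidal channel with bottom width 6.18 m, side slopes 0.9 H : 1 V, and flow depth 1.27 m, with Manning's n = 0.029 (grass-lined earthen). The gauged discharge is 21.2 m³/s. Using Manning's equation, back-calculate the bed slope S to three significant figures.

A = (b + z·y)·y = (6.18 + 0.9×1.27)×1.27 = 9.300 m²
P = b + 2y√(1+z²) = 6.18 + 2×1.27×√(1+0.9²) = 9.597 m
R = A/P = 9.300/9.597 = 0.9691 m
S = (Q·n / (1·A·R^(2/3)))² = (21.2×0.029 / (1×9.300×0.9793))² = 0.004557

0.00456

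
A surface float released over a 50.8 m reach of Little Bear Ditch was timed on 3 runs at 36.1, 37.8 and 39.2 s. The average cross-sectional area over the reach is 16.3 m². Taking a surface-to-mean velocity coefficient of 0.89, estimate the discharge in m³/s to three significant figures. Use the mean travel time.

19.5 m³/s

t̄ = (36.1 + 37.8 + 39.2) / 3 = 37.7 s
v_surface = L / t̄ = 50.8 / 37.7 = 1.347 m/s
v_mean = 0.89 × 1.347 = 1.199 m/s
Q = A × v_mean = 16.3 × 1.199 = 19.55 m³/s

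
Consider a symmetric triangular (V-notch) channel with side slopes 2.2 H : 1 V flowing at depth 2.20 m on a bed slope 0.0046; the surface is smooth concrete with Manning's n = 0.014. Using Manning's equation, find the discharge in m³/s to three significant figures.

A = z·y² = 2.2×2.20² = 10.65 m²
P = 2y√(1+z²) = 2×2.20×√(1+2.2²) = 10.63 m
R = A/P = 10.65/10.63 = 1.001 m
Q = (1/n)·A·R^(2/3)·S^(1/2) = (1/0.014) × 10.65 × 1.001^(2/3) × 0.0046^(1/2) = 51.63 m³/s

51.6 m³/s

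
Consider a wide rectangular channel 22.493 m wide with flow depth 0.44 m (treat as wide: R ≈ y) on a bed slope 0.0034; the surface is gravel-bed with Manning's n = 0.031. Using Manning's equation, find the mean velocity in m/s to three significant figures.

1.09 m/s

A = b·y = 22.493 × 0.44 = 9.897 m²
Wide channel: R ≈ y = 0.44 m
Q = (1/n)·A·R^(2/3)·S^(1/2) = (1/0.031) × 9.897 × 0.4400^(2/3) × 0.0034^(1/2) = 10.77 m³/s
V = Q/A = 10.77/9.897 = 1.088 m/s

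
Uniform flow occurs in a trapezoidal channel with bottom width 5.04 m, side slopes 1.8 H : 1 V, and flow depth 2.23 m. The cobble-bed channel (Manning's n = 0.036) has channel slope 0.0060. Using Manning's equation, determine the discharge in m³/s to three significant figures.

A = (b + z·y)·y = (5.04 + 1.8×2.23)×2.23 = 20.19 m²
P = b + 2y√(1+z²) = 5.04 + 2×2.23×√(1+1.8²) = 14.22 m
R = A/P = 20.19/14.22 = 1.419 m
Q = (1/n)·A·R^(2/3)·S^(1/2) = (1/0.036) × 20.19 × 1.419^(2/3) × 0.0060^(1/2) = 54.87 m³/s

54.9 m³/s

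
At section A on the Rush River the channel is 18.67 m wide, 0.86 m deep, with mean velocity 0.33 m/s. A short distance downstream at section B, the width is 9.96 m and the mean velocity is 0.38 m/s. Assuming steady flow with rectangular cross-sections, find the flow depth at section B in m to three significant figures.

Q = A₁V₁ = (18.67×0.86) × 0.33 = 5.299 m³/s
d₂ = Q/(b₂ V₂) = 5.299/(9.96×0.38) = 1.400 m

1.40 m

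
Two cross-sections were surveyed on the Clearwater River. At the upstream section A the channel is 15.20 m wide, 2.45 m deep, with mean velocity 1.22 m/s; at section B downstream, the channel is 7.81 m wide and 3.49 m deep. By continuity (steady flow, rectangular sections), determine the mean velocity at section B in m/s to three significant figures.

1.67 m/s

Q = A₁V₁ = (15.20×2.45) × 1.22 = 45.43 m³/s
A₂ = 7.81 × 3.49 = 27.26 m²
V₂ = Q/A₂ = 45.43/27.26 = 1.667 m/s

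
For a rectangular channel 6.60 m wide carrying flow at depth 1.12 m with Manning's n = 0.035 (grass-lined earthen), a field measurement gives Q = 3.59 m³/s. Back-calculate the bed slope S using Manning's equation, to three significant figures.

A = b·y = 6.60 × 1.12 = 7.392 m²
P = b + 2y = 6.60 + 2×1.12 = 8.840 m
R = A/P = 7.392/8.840 = 0.8362 m
S = (Q·n / (1·A·R^(2/3)))² = (3.59×0.035 / (1×7.392×0.8876))² = 0.0003668

0.000367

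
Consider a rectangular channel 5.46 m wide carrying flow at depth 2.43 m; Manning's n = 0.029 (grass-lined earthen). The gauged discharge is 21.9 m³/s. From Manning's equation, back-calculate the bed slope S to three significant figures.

0.00164

A = b·y = 5.46 × 2.43 = 13.27 m²
P = b + 2y = 5.46 + 2×2.43 = 10.32 m
R = A/P = 13.27/10.32 = 1.286 m
S = (Q·n / (1·A·R^(2/3)))² = (21.9×0.029 / (1×13.27×1.182))² = 0.001639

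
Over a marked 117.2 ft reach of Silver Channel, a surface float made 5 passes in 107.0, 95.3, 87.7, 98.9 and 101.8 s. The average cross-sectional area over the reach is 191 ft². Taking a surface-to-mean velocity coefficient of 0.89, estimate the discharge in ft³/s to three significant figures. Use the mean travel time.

203 ft³/s

t̄ = (107.0 + 95.3 + 87.7 + 98.9 + 101.8) / 5 = 98.14 s
v_surface = L / t̄ = 117.2 / 98.14 = 1.194 ft/s
v_mean = 0.89 × 1.194 = 1.063 ft/s
Q = A × v_mean = 191 × 1.063 = 203.0 ft³/s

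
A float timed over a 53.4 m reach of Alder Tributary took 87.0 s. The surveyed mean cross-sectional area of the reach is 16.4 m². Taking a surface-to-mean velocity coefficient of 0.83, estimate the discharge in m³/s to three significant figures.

8.35 m³/s

v_surface = L / t̄ = 53.4 / 87 = 0.6138 m/s
v_mean = 0.83 × 0.6138 = 0.5094 m/s
Q = A × v_mean = 16.4 × 0.5094 = 8.355 m³/s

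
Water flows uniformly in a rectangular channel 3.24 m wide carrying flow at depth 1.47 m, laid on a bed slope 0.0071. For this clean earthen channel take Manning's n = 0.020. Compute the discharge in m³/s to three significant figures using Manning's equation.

A = b·y = 3.24 × 1.47 = 4.763 m²
P = b + 2y = 3.24 + 2×1.47 = 6.180 m
R = A/P = 4.763/6.180 = 0.7707 m
Q = (1/n)·A·R^(2/3)·S^(1/2) = (1/0.020) × 4.763 × 0.7707^(2/3) × 0.0071^(1/2) = 16.87 m³/s

16.9 m³/s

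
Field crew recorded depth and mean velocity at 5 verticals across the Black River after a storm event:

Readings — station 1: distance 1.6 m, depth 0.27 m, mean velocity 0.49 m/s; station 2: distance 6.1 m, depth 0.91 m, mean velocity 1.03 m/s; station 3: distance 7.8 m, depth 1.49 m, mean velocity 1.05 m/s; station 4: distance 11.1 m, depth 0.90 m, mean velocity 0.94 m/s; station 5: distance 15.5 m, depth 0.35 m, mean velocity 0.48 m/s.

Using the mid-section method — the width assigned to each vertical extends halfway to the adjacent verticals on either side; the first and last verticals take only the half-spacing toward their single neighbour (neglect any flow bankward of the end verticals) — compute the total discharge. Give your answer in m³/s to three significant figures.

10.7 m³/s

w_1 = (6.1 − 1.6)/2 = 2.25 m; q_1 = 0.49 × 0.27 × 2.25 = 0.2977 m³/s
w_2 = (7.8 − 1.6)/2 = 3.1 m; q_2 = 1.03 × 0.91 × 3.1 = 2.906 m³/s
w_3 = (11.1 − 6.1)/2 = 2.5 m; q_3 = 1.05 × 1.49 × 2.5 = 3.911 m³/s
w_4 = (15.5 − 7.8)/2 = 3.85 m; q_4 = 0.94 × 0.90 × 3.85 = 3.257 m³/s
w_5 = (15.5 − 11.1)/2 = 2.2 m; q_5 = 0.48 × 0.35 × 2.2 = 0.3696 m³/s
Q = Σ qᵢ = 10.74 m³/s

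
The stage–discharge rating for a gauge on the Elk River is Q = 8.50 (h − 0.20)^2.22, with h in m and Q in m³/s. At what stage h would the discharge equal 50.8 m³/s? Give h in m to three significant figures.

2.44 m

h − h₀ = (Q/C)^(1/b) = (50.8/8.50)^(1/2.22) = 2.237 m
h = 0.20 + 2.237 = 2.437 m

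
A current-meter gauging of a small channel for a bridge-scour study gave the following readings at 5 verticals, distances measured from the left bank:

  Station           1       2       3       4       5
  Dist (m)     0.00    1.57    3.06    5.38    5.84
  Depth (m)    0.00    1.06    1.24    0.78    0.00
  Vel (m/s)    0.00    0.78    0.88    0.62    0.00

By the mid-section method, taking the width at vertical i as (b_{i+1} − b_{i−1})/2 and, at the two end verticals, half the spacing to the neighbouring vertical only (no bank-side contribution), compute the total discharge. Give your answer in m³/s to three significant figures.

4.02 m³/s

w_2 = (3.06 − 0.00)/2 = 1.53 m; q_2 = 0.78 × 1.06 × 1.53 = 1.265 m³/s
w_3 = (5.38 − 1.57)/2 = 1.905 m; q_3 = 0.88 × 1.24 × 1.905 = 2.079 m³/s
w_4 = (5.84 − 3.06)/2 = 1.39 m; q_4 = 0.62 × 0.78 × 1.39 = 0.6722 m³/s
Stations 1, 5 contribute zero (depth or velocity is 0).
Q = Σ qᵢ = 4.016 m³/s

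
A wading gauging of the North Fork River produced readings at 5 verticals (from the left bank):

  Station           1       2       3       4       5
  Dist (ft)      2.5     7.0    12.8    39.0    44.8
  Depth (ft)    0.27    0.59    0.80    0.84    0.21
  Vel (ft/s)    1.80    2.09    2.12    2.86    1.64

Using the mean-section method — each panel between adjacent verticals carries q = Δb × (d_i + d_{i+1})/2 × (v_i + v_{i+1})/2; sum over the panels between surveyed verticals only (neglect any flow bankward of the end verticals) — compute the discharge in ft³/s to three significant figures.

72.6 ft³/s

Panel 1-2: Δb = 4.5 ft, d̄ = (0.27+0.59)/2 = 0.43, v̄ = (1.80+2.09)/2 = 1.945 → q = 4.5×0.43×1.945 = 3.764 ft³/s
Panel 2-3: Δb = 5.8 ft, d̄ = (0.59+0.80)/2 = 0.695, v̄ = (2.09+2.12)/2 = 2.105 → q = 5.8×0.695×2.105 = 8.485 ft³/s
Panel 3-4: Δb = 26.2 ft, d̄ = (0.80+0.84)/2 = 0.82, v̄ = (2.12+2.86)/2 = 2.49 → q = 26.2×0.82×2.49 = 53.50 ft³/s
Panel 4-5: Δb = 5.8 ft, d̄ = (0.84+0.21)/2 = 0.525, v̄ = (2.86+1.64)/2 = 2.25 → q = 5.8×0.525×2.25 = 6.851 ft³/s
Q = Σ q = 72.60 ft³/s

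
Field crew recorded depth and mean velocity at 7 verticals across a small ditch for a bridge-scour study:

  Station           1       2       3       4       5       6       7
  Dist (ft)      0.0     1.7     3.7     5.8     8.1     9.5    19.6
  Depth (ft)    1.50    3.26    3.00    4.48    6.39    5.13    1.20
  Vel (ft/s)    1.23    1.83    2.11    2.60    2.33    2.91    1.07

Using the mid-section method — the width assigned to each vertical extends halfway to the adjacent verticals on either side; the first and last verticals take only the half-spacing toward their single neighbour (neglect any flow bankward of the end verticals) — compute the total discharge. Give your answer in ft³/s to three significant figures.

171 ft³/s

w_1 = (1.7 − 0.0)/2 = 0.85 ft; q_1 = 1.23 × 1.50 × 0.85 = 1.568 ft³/s
w_2 = (3.7 − 0.0)/2 = 1.85 ft; q_2 = 1.83 × 3.26 × 1.85 = 11.04 ft³/s
w_3 = (5.8 − 1.7)/2 = 2.05 ft; q_3 = 2.11 × 3.00 × 2.05 = 12.98 ft³/s
w_4 = (8.1 − 3.7)/2 = 2.2 ft; q_4 = 2.60 × 4.48 × 2.2 = 25.63 ft³/s
w_5 = (9.5 − 5.8)/2 = 1.85 ft; q_5 = 2.33 × 6.39 × 1.85 = 27.54 ft³/s
w_6 = (19.6 − 8.1)/2 = 5.75 ft; q_6 = 2.91 × 5.13 × 5.75 = 85.84 ft³/s
w_7 = (19.6 − 9.5)/2 = 5.05 ft; q_7 = 1.07 × 1.20 × 5.05 = 6.484 ft³/s
Q = Σ qᵢ = 171.1 ft³/s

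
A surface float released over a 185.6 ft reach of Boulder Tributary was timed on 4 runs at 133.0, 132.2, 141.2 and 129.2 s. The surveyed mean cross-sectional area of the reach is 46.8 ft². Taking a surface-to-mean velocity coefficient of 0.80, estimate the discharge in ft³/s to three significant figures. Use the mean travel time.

t̄ = (133.0 + 132.2 + 141.2 + 129.2) / 4 = 133.9 s
v_surface = L / t̄ = 185.6 / 133.9 = 1.386 ft/s
v_mean = 0.80 × 1.386 = 1.109 ft/s
Q = A × v_mean = 46.8 × 1.109 = 51.90 ft³/s

51.9 ft³/s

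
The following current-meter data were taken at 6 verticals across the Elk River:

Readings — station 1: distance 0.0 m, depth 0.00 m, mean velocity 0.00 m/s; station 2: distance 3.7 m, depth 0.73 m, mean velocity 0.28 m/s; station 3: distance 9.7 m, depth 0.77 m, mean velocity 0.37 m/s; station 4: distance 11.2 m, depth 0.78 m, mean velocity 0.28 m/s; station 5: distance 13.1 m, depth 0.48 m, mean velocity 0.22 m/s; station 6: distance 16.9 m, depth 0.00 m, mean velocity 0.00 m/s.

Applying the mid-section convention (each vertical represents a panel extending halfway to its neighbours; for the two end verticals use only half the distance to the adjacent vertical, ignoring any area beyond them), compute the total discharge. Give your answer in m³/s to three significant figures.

2.73 m³/s

w_2 = (9.7 − 0.0)/2 = 4.85 m; q_2 = 0.28 × 0.73 × 4.85 = 0.9913 m³/s
w_3 = (11.2 − 3.7)/2 = 3.75 m; q_3 = 0.37 × 0.77 × 3.75 = 1.068 m³/s
w_4 = (13.1 − 9.7)/2 = 1.7 m; q_4 = 0.28 × 0.78 × 1.7 = 0.3713 m³/s
w_5 = (16.9 − 11.2)/2 = 2.85 m; q_5 = 0.22 × 0.48 × 2.85 = 0.3010 m³/s
Stations 1, 6 contribute zero (depth or velocity is 0).
Q = Σ qᵢ = 2.732 m³/s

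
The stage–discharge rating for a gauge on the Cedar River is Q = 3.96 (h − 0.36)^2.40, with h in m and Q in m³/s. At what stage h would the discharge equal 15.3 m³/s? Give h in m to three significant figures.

2.12 m

h − h₀ = (Q/C)^(1/b) = (15.3/3.96)^(1/2.40) = 1.756 m
h = 0.36 + 1.756 = 2.116 m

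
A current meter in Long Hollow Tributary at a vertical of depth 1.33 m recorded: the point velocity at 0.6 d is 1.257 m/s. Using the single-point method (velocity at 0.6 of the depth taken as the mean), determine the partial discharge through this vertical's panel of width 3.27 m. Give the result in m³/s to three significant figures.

v̄ = v₀.₆ = 1.257 m/s
q = v̄ × d × w = 1.257 × 1.33 × 3.27 = 5.467 m³/s

5.47 m³/s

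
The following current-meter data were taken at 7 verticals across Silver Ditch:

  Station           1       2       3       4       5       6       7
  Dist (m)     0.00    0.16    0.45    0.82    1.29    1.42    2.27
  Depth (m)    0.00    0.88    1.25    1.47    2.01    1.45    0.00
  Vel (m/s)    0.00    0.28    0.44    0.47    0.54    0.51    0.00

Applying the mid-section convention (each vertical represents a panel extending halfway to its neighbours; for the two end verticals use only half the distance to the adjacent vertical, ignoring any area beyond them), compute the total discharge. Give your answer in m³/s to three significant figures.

w_2 = (0.45 − 0.00)/2 = 0.225 m; q_2 = 0.28 × 0.88 × 0.225 = 0.05544 m³/s
w_3 = (0.82 − 0.16)/2 = 0.33 m; q_3 = 0.44 × 1.25 × 0.33 = 0.1815 m³/s
w_4 = (1.29 − 0.45)/2 = 0.42 m; q_4 = 0.47 × 1.47 × 0.42 = 0.2902 m³/s
w_5 = (1.42 − 0.82)/2 = 0.3 m; q_5 = 0.54 × 2.01 × 0.3 = 0.3256 m³/s
w_6 = (2.27 − 1.29)/2 = 0.49 m; q_6 = 0.51 × 1.45 × 0.49 = 0.3624 m³/s
Stations 1, 7 contribute zero (depth or velocity is 0).
Q = Σ qᵢ = 1.215 m³/s

1.22 m³/s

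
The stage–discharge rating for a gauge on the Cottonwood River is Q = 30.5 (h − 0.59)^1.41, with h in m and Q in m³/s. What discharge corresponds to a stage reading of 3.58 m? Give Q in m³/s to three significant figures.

143 m³/s

Q = 30.5 × (3.58 − 0.59)^1.41 = 30.5 × 2.99^1.41 = 142.9 m³/s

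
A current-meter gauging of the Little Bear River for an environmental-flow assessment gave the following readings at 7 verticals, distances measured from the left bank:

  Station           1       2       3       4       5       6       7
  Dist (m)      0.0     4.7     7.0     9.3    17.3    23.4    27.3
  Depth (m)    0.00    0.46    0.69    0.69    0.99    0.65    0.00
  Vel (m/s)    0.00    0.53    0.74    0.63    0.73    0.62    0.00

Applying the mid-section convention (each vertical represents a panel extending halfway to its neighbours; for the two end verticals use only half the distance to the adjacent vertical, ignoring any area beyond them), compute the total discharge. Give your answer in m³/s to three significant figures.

11.4 m³/s

w_2 = (7.0 − 0.0)/2 = 3.5 m; q_2 = 0.53 × 0.46 × 3.5 = 0.8533 m³/s
w_3 = (9.3 − 4.7)/2 = 2.3 m; q_3 = 0.74 × 0.69 × 2.3 = 1.174 m³/s
w_4 = (17.3 − 7.0)/2 = 5.15 m; q_4 = 0.63 × 0.69 × 5.15 = 2.239 m³/s
w_5 = (23.4 − 9.3)/2 = 7.05 m; q_5 = 0.73 × 0.99 × 7.05 = 5.095 m³/s
w_6 = (27.3 − 17.3)/2 = 5 m; q_6 = 0.62 × 0.65 × 5 = 2.015 m³/s
Stations 1, 7 contribute zero (depth or velocity is 0).
Q = Σ qᵢ = 11.38 m³/s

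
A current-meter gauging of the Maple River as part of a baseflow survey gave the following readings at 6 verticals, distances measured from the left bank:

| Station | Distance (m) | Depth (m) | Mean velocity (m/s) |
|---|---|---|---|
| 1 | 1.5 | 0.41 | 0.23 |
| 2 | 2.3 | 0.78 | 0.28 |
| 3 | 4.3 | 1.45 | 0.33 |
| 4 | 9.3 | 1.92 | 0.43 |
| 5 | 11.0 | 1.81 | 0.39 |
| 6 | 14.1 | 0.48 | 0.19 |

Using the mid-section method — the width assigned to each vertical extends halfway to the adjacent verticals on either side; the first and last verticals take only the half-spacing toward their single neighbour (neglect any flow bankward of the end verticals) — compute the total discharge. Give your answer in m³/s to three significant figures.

6.62 m³/s

w_1 = (2.3 − 1.5)/2 = 0.4 m; q_1 = 0.23 × 0.41 × 0.4 = 0.03772 m³/s
w_2 = (4.3 − 1.5)/2 = 1.4 m; q_2 = 0.28 × 0.78 × 1.4 = 0.3058 m³/s
w_3 = (9.3 − 2.3)/2 = 3.5 m; q_3 = 0.33 × 1.45 × 3.5 = 1.675 m³/s
w_4 = (11.0 − 4.3)/2 = 3.35 m; q_4 = 0.43 × 1.92 × 3.35 = 2.766 m³/s
w_5 = (14.1 − 9.3)/2 = 2.4 m; q_5 = 0.39 × 1.81 × 2.4 = 1.694 m³/s
w_6 = (14.1 − 11.0)/2 = 1.55 m; q_6 = 0.19 × 0.48 × 1.55 = 0.1414 m³/s
Q = Σ qᵢ = 6.620 m³/s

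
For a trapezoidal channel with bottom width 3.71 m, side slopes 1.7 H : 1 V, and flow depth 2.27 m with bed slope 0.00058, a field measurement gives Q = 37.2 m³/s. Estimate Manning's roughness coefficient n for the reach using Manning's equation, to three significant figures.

A = (b + z·y)·y = (3.71 + 1.7×2.27)×2.27 = 17.18 m²
P = b + 2y√(1+z²) = 3.71 + 2×2.27×√(1+1.7²) = 12.66 m
R = A/P = 17.18/12.66 = 1.357 m
n = (1/Q)·A·R^(2/3)·S^(1/2) = (1/37.2) × 17.18 × 1.226 × 0.02408 = 0.01363

0.0136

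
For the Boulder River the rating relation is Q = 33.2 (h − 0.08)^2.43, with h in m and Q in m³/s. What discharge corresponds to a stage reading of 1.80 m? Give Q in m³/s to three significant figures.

124 m³/s

Q = 33.2 × (1.80 − 0.08)^2.43 = 33.2 × 1.72^2.43 = 124.0 m³/s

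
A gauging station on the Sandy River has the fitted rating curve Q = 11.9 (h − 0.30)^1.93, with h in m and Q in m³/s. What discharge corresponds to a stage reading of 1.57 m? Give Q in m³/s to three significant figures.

18.9 m³/s

Q = 11.9 × (1.57 − 0.30)^1.93 = 11.9 × 1.27^1.93 = 18.88 m³/s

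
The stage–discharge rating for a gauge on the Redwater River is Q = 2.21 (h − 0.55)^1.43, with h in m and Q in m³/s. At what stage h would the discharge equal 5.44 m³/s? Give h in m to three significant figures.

h − h₀ = (Q/C)^(1/b) = (5.44/2.21)^(1/1.43) = 1.877 m
h = 0.55 + 1.877 = 2.427 m

2.43 m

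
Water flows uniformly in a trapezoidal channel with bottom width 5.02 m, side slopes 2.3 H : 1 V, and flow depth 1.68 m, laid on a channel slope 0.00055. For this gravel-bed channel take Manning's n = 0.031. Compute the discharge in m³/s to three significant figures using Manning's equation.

12.1 m³/s

A = (b + z·y)·y = (5.02 + 2.3×1.68)×1.68 = 14.93 m²
P = b + 2y√(1+z²) = 5.02 + 2×1.68×√(1+2.3²) = 13.45 m
R = A/P = 14.93/13.45 = 1.110 m
Q = (1/n)·A·R^(2/3)·S^(1/2) = (1/0.031) × 14.93 × 1.110^(2/3) × 0.00055^(1/2) = 12.10 m³/s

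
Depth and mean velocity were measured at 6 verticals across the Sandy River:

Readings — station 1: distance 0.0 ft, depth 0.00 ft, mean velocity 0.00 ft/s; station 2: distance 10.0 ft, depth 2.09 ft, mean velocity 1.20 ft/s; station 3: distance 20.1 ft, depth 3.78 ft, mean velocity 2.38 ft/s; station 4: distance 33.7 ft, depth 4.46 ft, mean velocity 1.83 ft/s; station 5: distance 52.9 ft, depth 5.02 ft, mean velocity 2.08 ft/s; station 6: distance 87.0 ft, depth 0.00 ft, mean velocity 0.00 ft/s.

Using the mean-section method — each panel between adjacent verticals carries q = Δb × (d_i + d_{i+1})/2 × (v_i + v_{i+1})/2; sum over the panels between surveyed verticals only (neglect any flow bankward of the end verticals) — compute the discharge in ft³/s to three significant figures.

444 ft³/s

Panel 1-2: Δb = 10 ft, d̄ = (0.00+2.09)/2 = 1.045, v̄ = (0.00+1.20)/2 = 0.6 → q = 10×1.045×0.6 = 6.270 ft³/s
Panel 2-3: Δb = 10.1 ft, d̄ = (2.09+3.78)/2 = 2.935, v̄ = (1.20+2.38)/2 = 1.79 → q = 10.1×2.935×1.79 = 53.06 ft³/s
Panel 3-4: Δb = 13.6 ft, d̄ = (3.78+4.46)/2 = 4.12, v̄ = (2.38+1.83)/2 = 2.105 → q = 13.6×4.12×2.105 = 117.9 ft³/s
Panel 4-5: Δb = 19.2 ft, d̄ = (4.46+5.02)/2 = 4.74, v̄ = (1.83+2.08)/2 = 1.955 → q = 19.2×4.74×1.955 = 177.9 ft³/s
Panel 5-6: Δb = 34.1 ft, d̄ = (5.02+0.00)/2 = 2.51, v̄ = (2.08+0.00)/2 = 1.04 → q = 34.1×2.51×1.04 = 89.01 ft³/s
Q = Σ q = 444.2 ft³/s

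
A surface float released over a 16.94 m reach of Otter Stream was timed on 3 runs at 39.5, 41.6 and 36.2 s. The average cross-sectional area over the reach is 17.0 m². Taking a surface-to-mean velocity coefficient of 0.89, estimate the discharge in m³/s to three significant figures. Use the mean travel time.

t̄ = (39.5 + 41.6 + 36.2) / 3 = 39.1 s
v_surface = L / t̄ = 16.94 / 39.1 = 0.4332 m/s
v_mean = 0.89 × 0.4332 = 0.3856 m/s
Q = A × v_mean = 17.0 × 0.3856 = 6.555 m³/s

6.56 m³/s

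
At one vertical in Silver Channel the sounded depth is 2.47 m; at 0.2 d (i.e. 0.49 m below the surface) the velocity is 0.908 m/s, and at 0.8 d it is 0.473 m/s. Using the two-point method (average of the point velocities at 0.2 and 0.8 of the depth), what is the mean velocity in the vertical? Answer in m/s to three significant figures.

0.691 m/s

v̄ = (0.908 + 0.473) / 2 = 0.6905 m/s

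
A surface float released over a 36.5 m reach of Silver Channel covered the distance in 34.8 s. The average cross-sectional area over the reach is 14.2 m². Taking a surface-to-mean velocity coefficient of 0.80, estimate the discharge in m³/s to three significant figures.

11.9 m³/s

v_surface = L / t̄ = 36.5 / 34.8 = 1.049 m/s
v_mean = 0.80 × 1.049 = 0.8391 m/s
Q = A × v_mean = 14.2 × 0.8391 = 11.91 m³/s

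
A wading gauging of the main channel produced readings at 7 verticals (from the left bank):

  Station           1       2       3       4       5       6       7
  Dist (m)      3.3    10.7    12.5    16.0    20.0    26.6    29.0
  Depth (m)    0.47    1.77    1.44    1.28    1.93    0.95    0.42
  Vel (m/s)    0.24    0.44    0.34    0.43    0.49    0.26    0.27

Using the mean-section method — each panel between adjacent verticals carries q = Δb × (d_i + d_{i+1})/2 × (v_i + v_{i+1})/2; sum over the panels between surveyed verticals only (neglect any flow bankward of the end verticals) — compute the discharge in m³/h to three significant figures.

45800 m³/h

Panel 1-2: Δb = 7.4 m, d̄ = (0.47+1.77)/2 = 1.12, v̄ = (0.24+0.44)/2 = 0.34 → q = 7.4×1.12×0.34 = 2.818 m³/s
Panel 2-3: Δb = 1.8 m, d̄ = (1.77+1.44)/2 = 1.605, v̄ = (0.44+0.34)/2 = 0.39 → q = 1.8×1.605×0.39 = 1.127 m³/s
Panel 3-4: Δb = 3.5 m, d̄ = (1.44+1.28)/2 = 1.36, v̄ = (0.34+0.43)/2 = 0.385 → q = 3.5×1.36×0.385 = 1.833 m³/s
Panel 4-5: Δb = 4 m, d̄ = (1.28+1.93)/2 = 1.605, v̄ = (0.43+0.49)/2 = 0.46 → q = 4×1.605×0.46 = 2.953 m³/s
Panel 5-6: Δb = 6.6 m, d̄ = (1.93+0.95)/2 = 1.44, v̄ = (0.49+0.26)/2 = 0.375 → q = 6.6×1.44×0.375 = 3.564 m³/s
Panel 6-7: Δb = 2.4 m, d̄ = (0.95+0.42)/2 = 0.685, v̄ = (0.26+0.27)/2 = 0.265 → q = 2.4×0.685×0.265 = 0.4357 m³/s
Q = Σ q = 12.73 m³/s
= 12.73 × 3600 = 45830 m³/h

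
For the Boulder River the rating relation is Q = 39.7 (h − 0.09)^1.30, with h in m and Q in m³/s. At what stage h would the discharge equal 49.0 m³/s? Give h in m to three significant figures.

1.27 m

h − h₀ = (Q/C)^(1/b) = (49.0/39.7)^(1/1.30) = 1.176 m
h = 0.09 + 1.176 = 1.266 m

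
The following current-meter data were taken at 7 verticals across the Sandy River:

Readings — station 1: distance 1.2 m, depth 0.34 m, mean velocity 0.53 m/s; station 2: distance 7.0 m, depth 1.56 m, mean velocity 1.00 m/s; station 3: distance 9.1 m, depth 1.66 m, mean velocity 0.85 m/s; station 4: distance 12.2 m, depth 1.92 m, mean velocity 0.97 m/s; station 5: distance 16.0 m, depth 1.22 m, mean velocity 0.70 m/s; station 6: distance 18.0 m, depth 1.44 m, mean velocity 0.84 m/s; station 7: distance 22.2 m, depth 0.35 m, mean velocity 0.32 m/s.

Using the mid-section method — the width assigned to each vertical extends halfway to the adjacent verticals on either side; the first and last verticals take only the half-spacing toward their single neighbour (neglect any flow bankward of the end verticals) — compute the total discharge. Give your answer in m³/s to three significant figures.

23.2 m³/s

w_1 = (7.0 − 1.2)/2 = 2.9 m; q_1 = 0.53 × 0.34 × 2.9 = 0.5226 m³/s
w_2 = (9.1 − 1.2)/2 = 3.95 m; q_2 = 1.00 × 1.56 × 3.95 = 6.162 m³/s
w_3 = (12.2 − 7.0)/2 = 2.6 m; q_3 = 0.85 × 1.66 × 2.6 = 3.669 m³/s
w_4 = (16.0 − 9.1)/2 = 3.45 m; q_4 = 0.97 × 1.92 × 3.45 = 6.425 m³/s
w_5 = (18.0 − 12.2)/2 = 2.9 m; q_5 = 0.70 × 1.22 × 2.9 = 2.477 m³/s
w_6 = (22.2 − 16.0)/2 = 3.1 m; q_6 = 0.84 × 1.44 × 3.1 = 3.750 m³/s
w_7 = (22.2 − 18.0)/2 = 2.1 m; q_7 = 0.32 × 0.35 × 2.1 = 0.2352 m³/s
Q = Σ qᵢ = 23.24 m³/s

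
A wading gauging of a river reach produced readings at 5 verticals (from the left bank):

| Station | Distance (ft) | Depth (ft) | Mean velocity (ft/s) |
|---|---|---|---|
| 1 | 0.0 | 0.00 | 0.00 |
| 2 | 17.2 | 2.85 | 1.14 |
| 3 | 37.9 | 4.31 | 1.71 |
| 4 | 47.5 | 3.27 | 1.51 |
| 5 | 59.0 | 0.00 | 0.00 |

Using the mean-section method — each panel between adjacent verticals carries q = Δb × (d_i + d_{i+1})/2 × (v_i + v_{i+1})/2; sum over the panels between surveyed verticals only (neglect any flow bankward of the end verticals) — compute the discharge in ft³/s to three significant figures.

192 ft³/s

Panel 1-2: Δb = 17.2 ft, d̄ = (0.00+2.85)/2 = 1.425, v̄ = (0.00+1.14)/2 = 0.57 → q = 17.2×1.425×0.57 = 13.97 ft³/s
Panel 2-3: Δb = 20.7 ft, d̄ = (2.85+4.31)/2 = 3.58, v̄ = (1.14+1.71)/2 = 1.425 → q = 20.7×3.58×1.425 = 105.6 ft³/s
Panel 3-4: Δb = 9.6 ft, d̄ = (4.31+3.27)/2 = 3.79, v̄ = (1.71+1.51)/2 = 1.61 → q = 9.6×3.79×1.61 = 58.58 ft³/s
Panel 4-5: Δb = 11.5 ft, d̄ = (3.27+0.00)/2 = 1.635, v̄ = (1.51+0.00)/2 = 0.755 → q = 11.5×1.635×0.755 = 14.20 ft³/s
Q = Σ q = 192.3 ft³/s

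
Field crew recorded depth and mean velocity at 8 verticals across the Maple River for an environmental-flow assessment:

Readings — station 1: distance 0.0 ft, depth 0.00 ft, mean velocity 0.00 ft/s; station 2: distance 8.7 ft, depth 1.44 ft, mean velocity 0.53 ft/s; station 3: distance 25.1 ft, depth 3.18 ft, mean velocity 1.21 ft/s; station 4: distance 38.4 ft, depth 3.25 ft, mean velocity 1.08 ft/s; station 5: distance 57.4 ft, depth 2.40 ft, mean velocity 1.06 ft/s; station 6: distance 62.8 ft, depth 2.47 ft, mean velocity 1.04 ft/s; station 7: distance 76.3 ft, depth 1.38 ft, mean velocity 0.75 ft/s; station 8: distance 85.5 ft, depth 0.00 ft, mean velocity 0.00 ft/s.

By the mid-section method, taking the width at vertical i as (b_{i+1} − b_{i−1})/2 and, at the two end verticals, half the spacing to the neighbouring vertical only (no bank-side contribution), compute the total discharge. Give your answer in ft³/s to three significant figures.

190 ft³/s

w_2 = (25.1 − 0.0)/2 = 12.55 ft; q_2 = 0.53 × 1.44 × 12.55 = 9.578 ft³/s
w_3 = (38.4 − 8.7)/2 = 14.85 ft; q_3 = 1.21 × 3.18 × 14.85 = 57.14 ft³/s
w_4 = (57.4 − 25.1)/2 = 16.15 ft; q_4 = 1.08 × 3.25 × 16.15 = 56.69 ft³/s
w_5 = (62.8 − 38.4)/2 = 12.2 ft; q_5 = 1.06 × 2.40 × 12.2 = 31.04 ft³/s
w_6 = (76.3 − 57.4)/2 = 9.45 ft; q_6 = 1.04 × 2.47 × 9.45 = 24.28 ft³/s
w_7 = (85.5 − 62.8)/2 = 11.35 ft; q_7 = 0.75 × 1.38 × 11.35 = 11.75 ft³/s
Stations 1, 8 contribute zero (depth or velocity is 0).
Q = Σ qᵢ = 190.5 ft³/s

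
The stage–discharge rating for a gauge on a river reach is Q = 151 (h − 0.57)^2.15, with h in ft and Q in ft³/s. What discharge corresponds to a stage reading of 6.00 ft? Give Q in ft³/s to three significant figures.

Q = 151 × (6.00 − 0.57)^2.15 = 151 × 5.43^2.15 = 5738 ft³/s

5740 ft³/s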